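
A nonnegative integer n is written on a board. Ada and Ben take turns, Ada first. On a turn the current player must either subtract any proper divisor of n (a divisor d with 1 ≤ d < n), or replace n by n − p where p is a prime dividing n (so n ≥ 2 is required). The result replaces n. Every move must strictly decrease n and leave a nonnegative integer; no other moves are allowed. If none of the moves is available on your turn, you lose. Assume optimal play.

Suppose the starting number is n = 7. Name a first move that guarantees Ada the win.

Move to 0.

Compute win/loss labels from the base case upward. A position with no move is L. Any other position is W if it can reach an L in one move, else L.
n=0: no move → L
n=1: no move → L
n=2: reaches L-position 0 → W
n=3: reaches L-position 0 → W
n=4: only reaches 2(W), 3(W), all W → L
n=5: reaches L-position 0 → W
n=6: reaches L-position 4 → W
n=7: reaches L-position 0 → W
From 7, the L positions reachable in one move are: 0.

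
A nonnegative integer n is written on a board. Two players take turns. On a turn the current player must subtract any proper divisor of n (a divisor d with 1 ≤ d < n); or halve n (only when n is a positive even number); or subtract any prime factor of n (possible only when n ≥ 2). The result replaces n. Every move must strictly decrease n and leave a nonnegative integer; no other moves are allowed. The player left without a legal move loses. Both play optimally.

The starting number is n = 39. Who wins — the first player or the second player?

The first player wins.

Classify positions by backward induction: terminal positions (no move available) are L. From any other position, the mover wins iff some move reaches an L.
n=0: no move → L
n=1: no move → L
n=2: reaches L-position 0 → W
n=3: reaches L-position 0 → W
n=4: only reaches 2(W), 3(W), all W → L
n=5: reaches L-position 0 → W
n=6: reaches L-position 4 → W
n=7: reaches L-position 0 → W
n=8: reaches L-position 4 → W
n=9: only reaches 6(W), 8(W), all W → L
n=10: reaches L-position 9 → W
n=11: reaches L-position 0 → W
n=12: reaches L-position 9 → W
n=13: reaches L-position 0 → W
n=14: only reaches 7(W), 12(W), 13(W), all W → L
n=15: reaches L-position 14 → W
n=16: reaches L-position 14 → W
n=17: reaches L-position 0 → W
n=18: reaches L-position 9 → W
n=19: reaches L-position 0 → W
n=20: only reaches 10(W), 15(W), 16(W), 18(W), 19(W), all W → L
n=21: reaches L-position 14 → W
n=22: reaches L-position 20 → W
n=23: reaches L-position 0 → W
n=24: reaches L-position 20 → W
n=25: reaches L-position 20 → W
n=26: only reaches 13(W), 24(W), 25(W), all W → L
n=27: reaches L-position 26 → W
n=28: reaches L-position 14 → W
n=29: reaches L-position 0 → W
n=30: reaches L-position 20 → W
n=31: reaches L-position 0 → W
n=32: only reaches 16(W), 24(W), 28(W), 30(W), 31(W), all W → L
n=33: reaches L-position 32 → W
n=34: reaches L-position 32 → W
n=35: only reaches 28(W), 30(W), 34(W), all W → L
n=36: reaches L-position 32 → W
n=37: reaches L-position 0 → W
n=38: only reaches 19(W), 36(W), 37(W), all W → L
n=39: reaches L-position 26 → W
From 39 the player to move can move to 26, reaching an L position.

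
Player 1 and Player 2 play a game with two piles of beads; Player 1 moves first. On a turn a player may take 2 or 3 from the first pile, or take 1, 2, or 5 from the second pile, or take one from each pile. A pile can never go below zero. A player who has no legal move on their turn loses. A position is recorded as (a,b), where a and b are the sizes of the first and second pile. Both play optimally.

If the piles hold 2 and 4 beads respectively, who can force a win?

Use the standard recursion: the mover loses at a terminal position; elsewhere, the mover wins exactly when some move hands the opponent an L position.
No move ever increases a pile, so every position that can arise here has a ≤ 2 and b ≤ 4; it is enough to label the cells with 0 ≤ a ≤ 2 and 0 ≤ b ≤ 4.
Every move lowers a or b (never raises either), so fill the grid row by row in increasing a, and left to right within a row: each cell's successors are then already labelled.
      b=0  b=1  b=2  b=3  b=4
a=0:    L    W    W    L    W
a=1:    L    W    W    L    W
a=2:    W    W    L    W    W
Cells with no legal move (terminal, hence L): (0,0), (1,0).
The remaining L cells, each justified by listing all of its moves:
(0,3): moves to (0,2)(W), (0,1)(W); every one is W ⇒ L
(1,3): moves to (1,2)(W), (1,1)(W), (0,2)(W); every one is W ⇒ L
(2,2): moves to (0,2)(W), (2,1)(W), (2,0)(W), (1,1)(W); every one is W ⇒ L
Every other cell has at least one move into one of the L cells above, so it is W.
The starting position (2,4) is W: Player 1 should move to (2,2), handing over an L position.

Player 1 wins.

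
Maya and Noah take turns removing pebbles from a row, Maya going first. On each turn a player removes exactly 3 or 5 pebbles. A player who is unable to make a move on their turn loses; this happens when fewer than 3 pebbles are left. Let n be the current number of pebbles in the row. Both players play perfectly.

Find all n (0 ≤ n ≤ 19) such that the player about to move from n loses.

0, 1, 2, 8, 9, 10, 16, 17, 18

Build the W/L table. Terminal = L. A non-terminal position is W if it has a move to some L; otherwise it is L.
n=0: no move → L
n=1: no move → L
n=2: no move → L
n=3: W (go to 0, an L position)
n=4: W (go to 1, an L position)
n=5: W (go to 2, an L position)
n=6: W (go to 1, an L position)
n=7: W (go to 2, an L position)
n=8: L (options 5(W), 3(W) are all W)
n=9: L (options 6(W), 4(W) are all W)
n=10: L (options 7(W), 5(W) are all W)
n=11: W (go to 8, an L position)
n=12: W (go to 9, an L position)
n=13: W (go to 10, an L position)
n=14: W (go to 9, an L position)
n=15: W (go to 10, an L position)
n=16: L (options 13(W), 11(W) are all W)
n=17: L (options 14(W), 12(W) are all W)
n=18: L (options 15(W), 13(W) are all W)
n=19: W (go to 16, an L position)
The losing starting values of n are exactly the entries labelled L in this table (9 of them).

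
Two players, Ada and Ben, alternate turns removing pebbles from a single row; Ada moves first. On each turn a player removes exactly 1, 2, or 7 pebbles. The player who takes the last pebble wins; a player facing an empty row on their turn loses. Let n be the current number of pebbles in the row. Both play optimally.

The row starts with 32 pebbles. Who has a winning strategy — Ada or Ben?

Ada wins.

Build the W/L table. Terminal = L. A non-terminal position is W if it has a move to some L; otherwise it is L.
n=0: no move → L
n=1: →0(L), so W
n=2: →0(L), so W
n=3: →2(W), 1(W) — all W, so L
n=4: →3(L), so W
n=5: →3(L), so W
n=6: →5(W), 4(W) — all W, so L
n=7: →6(L), so W
n=8: →6(L), so W
n=9: →8(W), 7(W), 2(W) — all W, so L
n=10: →9(L), so W
n=11: →9(L), so W
n=12: →11(W), 10(W), 5(W) — all W, so L
n=13: →12(L), so W
n=14: →12(L), so W
n=15: →14(W), 13(W), 8(W) — all W, so L
n=16: →15(L), so W
n=17: →15(L), so W
n=18: →17(W), 16(W), 11(W) — all W, so L
n=19: →18(L), so W
n=20: →18(L), so W
n=21: →20(W), 19(W), 14(W) — all W, so L
n=22: →21(L), so W
n=23: →21(L), so W
n=24: →23(W), 22(W), 17(W) — all W, so L
n=25: →24(L), so W
n=26: →24(L), so W
n=27: →26(W), 25(W), 20(W) — all W, so L
n=28: →27(L), so W
n=29: →27(L), so W
n=30: →29(W), 28(W), 23(W) — all W, so L
n=31: →30(L), so W
n=32: →30(L), so W
From 32 Ada can remove 2, leaving 30, reaching an L position.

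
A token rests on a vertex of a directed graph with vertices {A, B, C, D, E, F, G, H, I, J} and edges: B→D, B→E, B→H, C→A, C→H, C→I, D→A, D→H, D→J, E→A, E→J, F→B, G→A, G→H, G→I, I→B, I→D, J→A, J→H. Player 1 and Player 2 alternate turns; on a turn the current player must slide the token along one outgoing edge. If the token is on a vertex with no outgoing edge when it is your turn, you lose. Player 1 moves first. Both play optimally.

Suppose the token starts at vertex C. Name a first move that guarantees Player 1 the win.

Build the W/L table. Terminal = L. A non-terminal position is W if it has a move to some L; otherwise it is L.
Every edge goes from a vertex to one that appears earlier in the order A, H, J, D, E, B, I, C, F, G, so processing vertices in that order labels each vertex after all of its successors.
A: no outgoing edge → L
H: no outgoing edge → L
J: →H(L), so W
D: →H(L), so W
E: →A(L), so W
B: →H(L), so W
I: →B(W), D(W) — all W, so L
C: →I(L), so W
F: →B(W) only, which is W, so L
G: →I(L), so W
From C, the L positions reachable in one move are: I, H, A. Any move reaching one of these is winning.

Move to I.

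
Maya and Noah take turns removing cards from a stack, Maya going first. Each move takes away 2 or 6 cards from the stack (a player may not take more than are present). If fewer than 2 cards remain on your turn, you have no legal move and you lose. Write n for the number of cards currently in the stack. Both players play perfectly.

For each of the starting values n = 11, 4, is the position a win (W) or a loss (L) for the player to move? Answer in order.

11: W, 4: L

Build the W/L table. Terminal = L. A non-terminal position is W if it has a move to some L; otherwise it is L.
n=0: no move → L
n=1: no move → L
n=2: W (go to 0, an L position)
n=3: W (go to 1, an L position)
n=4: L (sole option 2(W) is W)
n=5: L (sole option 3(W) is W)
n=6: W (go to 4, an L position)
n=7: W (go to 5, an L position)
n=8: L (options 6(W), 2(W) are all W)
n=9: L (options 7(W), 3(W) are all W)
n=10: W (go to 8, an L position)
n=11: W (go to 9, an L position)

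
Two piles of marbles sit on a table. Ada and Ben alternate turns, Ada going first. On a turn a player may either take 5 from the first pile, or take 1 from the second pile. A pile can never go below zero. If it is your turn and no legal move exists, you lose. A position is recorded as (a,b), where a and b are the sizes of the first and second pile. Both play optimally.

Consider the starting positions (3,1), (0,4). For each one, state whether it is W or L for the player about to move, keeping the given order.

Label each position W (a win for the player to move) or L (a loss). A position with no legal move is L; any other position is W exactly when some move reaches an L, and L when every move reaches a W.
No move ever increases a pile, so every position that can arise here has a ≤ 3 and b ≤ 4; it is enough to label the cells with 0 ≤ a ≤ 3 and 0 ≤ b ≤ 4.
Every move lowers a or b (never raises either), so fill the grid row by row in increasing a, and left to right within a row: each cell's successors are then already labelled.
      b=0  b=1  b=2  b=3  b=4
a=0:    L    W    L    W    L
a=1:    L    W    L    W    L
a=2:    L    W    L    W    L
a=3:    L    W    L    W    L
Cells with no legal move (terminal, hence L): (0,0), (1,0), (2,0), (3,0).
The remaining L cells, each justified by listing all of its moves:
(0,2): →(0,1)(W) only, which is W, so L
(0,4): →(0,3)(W) only, which is W, so L
(1,2): →(1,1)(W) only, which is W, so L
(1,4): →(1,3)(W) only, which is W, so L
(2,2): →(2,1)(W) only, which is W, so L
(2,4): →(2,3)(W) only, which is W, so L
(3,2): →(3,1)(W) only, which is W, so L
(3,4): →(3,3)(W) only, which is W, so L
Every other cell has at least one move into one of the L cells above, so it is W.
(3,1): the move to (3,0) reaches an L cell, so W
(0,4): one of the L cells justified above, so L

(3,1): W, (0,4): L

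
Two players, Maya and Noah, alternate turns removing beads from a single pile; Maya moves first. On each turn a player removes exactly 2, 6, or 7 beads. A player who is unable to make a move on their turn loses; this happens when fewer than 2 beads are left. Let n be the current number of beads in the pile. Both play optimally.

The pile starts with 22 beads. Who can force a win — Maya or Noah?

Noah wins.

Use the standard recursion: the mover loses at a terminal position; elsewhere, the mover wins exactly when some move hands the opponent an L position.
n=0: no move → L
n=1: no move → L
n=2: can move to 0, which is L ⇒ W
n=3: can move to 1, which is L ⇒ W
n=4: the only move is to 2(W), a W ⇒ L
n=5: the only move is to 3(W), a W ⇒ L
n=6: can move to 4, which is L ⇒ W
n=7: can move to 5, which is L ⇒ W
n=8: can move to 1, which is L ⇒ W
n=9: moves to 7(W), 3(W), 2(W); every one is W ⇒ L
n=10: can move to 4, which is L ⇒ W
n=11: can move to 9, which is L ⇒ W
n=12: can move to 5, which is L ⇒ W
n=13: moves to 11(W), 7(W), 6(W); every one is W ⇒ L
n=14: moves to 12(W), 8(W), 7(W); every one is W ⇒ L
n=15: can move to 13, which is L ⇒ W
n=16: can move to 14, which is L ⇒ W
n=17: moves to 15(W), 11(W), 10(W); every one is W ⇒ L
n=18: moves to 16(W), 12(W), 11(W); every one is W ⇒ L
n=19: can move to 17, which is L ⇒ W
n=20: can move to 18, which is L ⇒ W
n=21: can move to 14, which is L ⇒ W
n=22: moves to 20(W), 16(W), 15(W); every one is W ⇒ L
Every move from 22 reaches a W position, so the mover loses.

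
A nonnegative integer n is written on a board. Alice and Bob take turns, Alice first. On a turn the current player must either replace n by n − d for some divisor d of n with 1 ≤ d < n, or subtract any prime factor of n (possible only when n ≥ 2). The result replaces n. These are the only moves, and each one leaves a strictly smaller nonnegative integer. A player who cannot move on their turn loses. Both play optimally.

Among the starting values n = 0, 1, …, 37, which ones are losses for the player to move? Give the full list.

Work bottom-up. With no move the player to move loses. Otherwise the position is W if at least one move leads to an L position for the opponent, and L if every move leads to a W.
n=0: no move → L
n=1: no move → L
n=2: →0(L), so W
n=3: →0(L), so W
n=4: →2(W), 3(W) — all W, so L
n=5: →0(L), so W
n=6: →4(L), so W
n=7: →0(L), so W
n=8: →4(L), so W
n=9: →6(W), 8(W) — all W, so L
n=10: →9(L), so W
n=11: →0(L), so W
n=12: →9(L), so W
n=13: →0(L), so W
n=14: →7(W), 12(W), 13(W) — all W, so L
n=15: →14(L), so W
n=16: →14(L), so W
n=17: →0(L), so W
n=18: →9(L), so W
n=19: →0(L), so W
n=20: →10(W), 15(W), 16(W), 18(W), 19(W) — all W, so L
n=21: →14(L), so W
n=22: →20(L), so W
n=23: →0(L), so W
n=24: →20(L), so W
n=25: →20(L), so W
n=26: →13(W), 24(W), 25(W) — all W, so L
n=27: →26(L), so W
n=28: →14(L), so W
n=29: →0(L), so W
n=30: →20(L), so W
n=31: →0(L), so W
n=32: →16(W), 24(W), 28(W), 30(W), 31(W) — all W, so L
n=33: →32(L), so W
n=34: →32(L), so W
n=35: →28(W), 30(W), 34(W) — all W, so L
n=36: →32(L), so W
n=37: →0(L), so W
Reading off the rows marked L gives the requested list; there are 9 such values of n.

0, 1, 4, 9, 14, 20, 26, 32, 35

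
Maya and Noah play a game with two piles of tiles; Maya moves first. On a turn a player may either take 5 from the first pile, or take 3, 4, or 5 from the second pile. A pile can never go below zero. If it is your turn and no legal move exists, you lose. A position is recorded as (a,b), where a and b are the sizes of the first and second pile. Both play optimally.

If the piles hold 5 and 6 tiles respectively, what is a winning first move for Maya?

Compute win/loss labels from the base case upward. A position with no move is L. Any other position is W if it can reach an L in one move, else L.
No move ever increases a pile, so every position that can arise here has a ≤ 5 and b ≤ 6; it is enough to label the cells with 0 ≤ a ≤ 5 and 0 ≤ b ≤ 6.
Every move lowers a or b (never raises either), so fill the grid row by row in increasing a, and left to right within a row: each cell's successors are then already labelled.
      b=0  b=1  b=2  b=3  b=4  b=5  b=6
a=0:    L    L    L    W    W    W    W
a=1:    L    L    L    W    W    W    W
a=2:    L    L    L    W    W    W    W
a=3:    L    L    L    W    W    W    W
a=4:    L    L    L    W    W    W    W
a=5:    W    W    W    L    L    L    W
Cells with no legal move (terminal, hence L): (0,0), (0,1), (0,2), (1,0), (1,1), (1,2), (2,0), (2,1), (2,2), (3,0), (3,1), (3,2), (4,0), (4,1), (4,2).
The remaining L cells, each justified by listing all of its moves:
(5,3): only reaches (0,3)(W), (5,0)(W), all W → L
(5,4): only reaches (0,4)(W), (5,1)(W), (5,0)(W), all W → L
(5,5): only reaches (0,5)(W), (5,2)(W), (5,1)(W), (5,0)(W), all W → L
Every other cell has at least one move into one of the L cells above, so it is W.
From (5,6), the L positions reachable in one move are: (5,3).

Move to (5,3).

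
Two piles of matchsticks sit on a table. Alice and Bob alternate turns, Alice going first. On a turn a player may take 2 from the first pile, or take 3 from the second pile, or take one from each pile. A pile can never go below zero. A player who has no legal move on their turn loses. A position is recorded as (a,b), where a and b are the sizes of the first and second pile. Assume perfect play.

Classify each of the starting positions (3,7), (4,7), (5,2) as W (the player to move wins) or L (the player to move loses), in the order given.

Label each position W (a win for the player to move) or L (a loss). A position with no legal move is L; any other position is W exactly when some move reaches an L, and L when every move reaches a W.
No move ever increases a pile, so every position that can arise here has a ≤ 5 and b ≤ 7; it is enough to label the cells with 0 ≤ a ≤ 5 and 0 ≤ b ≤ 7.
Every move lowers a or b (never raises either), so fill the grid row by row in increasing a, and left to right within a row: each cell's successors are then already labelled.
      b=0  b=1  b=2  b=3  b=4  b=5  b=6  b=7
a=0:    L    L    L    W    W    W    L    L
a=1:    L    W    W    W    L    L    L    W
a=2:    W    W    W    L    L    W    W    W
a=3:    W    L    L    L    W    W    W    L
a=4:    L    L    W    W    W    L    L    L
a=5:    L    W    W    W    L    L    W    W
Cells with no legal move (terminal, hence L): (0,0), (0,1), (0,2), (1,0).
The remaining L cells, each justified by listing all of its moves:
(0,6): the only move is to (0,3)(W), a W ⇒ L
(0,7): the only move is to (0,4)(W), a W ⇒ L
(1,4): moves to (1,1)(W), (0,3)(W); every one is W ⇒ L
(1,5): moves to (1,2)(W), (0,4)(W); every one is W ⇒ L
(1,6): moves to (1,3)(W), (0,5)(W); every one is W ⇒ L
(2,3): moves to (0,3)(W), (2,0)(W), (1,2)(W); every one is W ⇒ L
(2,4): moves to (0,4)(W), (2,1)(W), (1,3)(W); every one is W ⇒ L
(3,1): moves to (1,1)(W), (2,0)(W); every one is W ⇒ L
(3,2): moves to (1,2)(W), (2,1)(W); every one is W ⇒ L
(3,3): moves to (1,3)(W), (3,0)(W), (2,2)(W); every one is W ⇒ L
(3,7): moves to (1,7)(W), (3,4)(W), (2,6)(W); every one is W ⇒ L
(4,0): the only move is to (2,0)(W), a W ⇒ L
(4,1): moves to (2,1)(W), (3,0)(W); every one is W ⇒ L
(4,5): moves to (2,5)(W), (4,2)(W), (3,4)(W); every one is W ⇒ L
(4,6): moves to (2,6)(W), (4,3)(W), (3,5)(W); every one is W ⇒ L
(4,7): moves to (2,7)(W), (4,4)(W), (3,6)(W); every one is W ⇒ L
(5,0): the only move is to (3,0)(W), a W ⇒ L
(5,4): moves to (3,4)(W), (5,1)(W), (4,3)(W); every one is W ⇒ L
(5,5): moves to (3,5)(W), (5,2)(W), (4,4)(W); every one is W ⇒ L
Every other cell has at least one move into one of the L cells above, so it is W.
(3,7): one of the L cells justified above, so L
(4,7): one of the L cells justified above, so L
(5,2): the move to (3,2) reaches an L cell, so W

(3,7): L, (4,7): L, (5,2): W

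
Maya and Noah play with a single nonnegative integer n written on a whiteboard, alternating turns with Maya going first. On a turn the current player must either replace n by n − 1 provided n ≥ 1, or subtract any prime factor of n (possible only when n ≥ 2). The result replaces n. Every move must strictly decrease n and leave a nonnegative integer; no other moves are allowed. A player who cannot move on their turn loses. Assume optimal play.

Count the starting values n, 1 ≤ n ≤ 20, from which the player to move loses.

Classify positions by backward induction: terminal positions (no move available) are L. From any other position, the mover wins iff some move reaches an L.
n=0: no move → L
n=1: W (go to 0, an L position)
n=2: W (go to 0, an L position)
n=3: W (go to 0, an L position)
n=4: L (options 2(W), 3(W) are all W)
n=5: W (go to 0, an L position)
n=6: W (go to 4, an L position)
n=7: W (go to 0, an L position)
n=8: L (options 6(W), 7(W) are all W)
n=9: W (go to 8, an L position)
n=10: W (go to 8, an L position)
n=11: W (go to 0, an L position)
n=12: L (options 9(W), 10(W), 11(W) are all W)
n=13: W (go to 0, an L position)
n=14: W (go to 12, an L position)
n=15: W (go to 12, an L position)
n=16: L (options 14(W), 15(W) are all W)
n=17: W (go to 0, an L position)
n=18: W (go to 16, an L position)
n=19: W (go to 0, an L position)
n=20: L (options 15(W), 18(W), 19(W) are all W)
L entries with 1 ≤ n ≤ 20 (n=0 is outside the asked range and is not counted): n = 4, 8, 12, 16, 20; that makes 5.

5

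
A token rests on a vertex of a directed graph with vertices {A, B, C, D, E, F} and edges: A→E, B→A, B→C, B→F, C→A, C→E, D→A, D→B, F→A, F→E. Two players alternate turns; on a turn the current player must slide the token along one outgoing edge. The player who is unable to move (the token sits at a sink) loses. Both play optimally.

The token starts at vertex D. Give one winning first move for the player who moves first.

Move to B.

Classify positions by backward induction: terminal positions (no move available) are L. From any other position, the mover wins iff some move reaches an L.
Every edge goes from a vertex to one that appears earlier in the order E, A, C, F, B, D, so processing vertices in that order labels each vertex after all of its successors.
E: no outgoing edge → L
A: W (go to E, an L position)
C: W (go to E, an L position)
F: W (go to E, an L position)
B: L (options F(W), C(W), A(W) are all W)
D: W (go to B, an L position)
From D, the L positions reachable in one move are: B.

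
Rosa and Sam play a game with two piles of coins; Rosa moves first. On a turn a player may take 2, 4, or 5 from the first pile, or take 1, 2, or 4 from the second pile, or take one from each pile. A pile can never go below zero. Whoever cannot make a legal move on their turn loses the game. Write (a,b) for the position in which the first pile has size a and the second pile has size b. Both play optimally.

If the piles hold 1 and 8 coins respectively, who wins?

Rosa wins.

Build the W/L table. Terminal = L. A non-terminal position is W if it has a move to some L; otherwise it is L.
No move ever increases a pile, so every position that can arise here has a ≤ 1 and b ≤ 8; it is enough to label the cells with 0 ≤ a ≤ 1 and 0 ≤ b ≤ 8.
Every move lowers a or b (never raises either), so fill the grid row by row in increasing a, and left to right within a row: each cell's successors are then already labelled.
      b=0  b=1  b=2  b=3  b=4  b=5  b=6  b=7  b=8
a=0:    L    W    W    L    W    W    L    W    W
a=1:    L    W    W    L    W    W    L    W    W
Cells with no legal move (terminal, hence L): (0,0), (1,0).
The remaining L cells, each justified by listing all of its moves:
(0,3): →(0,2)(W), (0,1)(W) — all W, so L
(0,6): →(0,5)(W), (0,4)(W), (0,2)(W) — all W, so L
(1,3): →(1,2)(W), (1,1)(W), (0,2)(W) — all W, so L
(1,6): →(1,5)(W), (1,4)(W), (1,2)(W), (0,5)(W) — all W, so L
Every other cell has at least one move into one of the L cells above, so it is W.
The starting position (1,8) is W: Rosa should move to (1,6), handing over an L position.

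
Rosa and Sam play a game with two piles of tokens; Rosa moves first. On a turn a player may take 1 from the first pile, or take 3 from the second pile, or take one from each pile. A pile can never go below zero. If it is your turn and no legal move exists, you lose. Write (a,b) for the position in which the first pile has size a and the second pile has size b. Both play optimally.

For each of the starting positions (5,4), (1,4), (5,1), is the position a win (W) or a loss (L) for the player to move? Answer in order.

Use the standard recursion: the mover loses at a terminal position; elsewhere, the mover wins exactly when some move hands the opponent an L position.
No move ever increases a pile, so every position that can arise here has a ≤ 5 and b ≤ 4; it is enough to label the cells with 0 ≤ a ≤ 5 and 0 ≤ b ≤ 4.
Every move lowers a or b (never raises either), so fill the grid row by row in increasing a, and left to right within a row: each cell's successors are then already labelled.
      b=0  b=1  b=2  b=3  b=4
a=0:    L    L    L    W    W
a=1:    W    W    W    W    L
a=2:    L    L    L    W    W
a=3:    W    W    W    W    L
a=4:    L    L    L    W    W
a=5:    W    W    W    W    L
Cells with no legal move (terminal, hence L): (0,0), (0,1), (0,2).
The remaining L cells, each justified by listing all of its moves:
(1,4): moves to (0,4)(W), (1,1)(W), (0,3)(W); every one is W ⇒ L
(2,0): the only move is to (1,0)(W), a W ⇒ L
(2,1): moves to (1,1)(W), (1,0)(W); every one is W ⇒ L
(2,2): moves to (1,2)(W), (1,1)(W); every one is W ⇒ L
(3,4): moves to (2,4)(W), (3,1)(W), (2,3)(W); every one is W ⇒ L
(4,0): the only move is to (3,0)(W), a W ⇒ L
(4,1): moves to (3,1)(W), (3,0)(W); every one is W ⇒ L
(4,2): moves to (3,2)(W), (3,1)(W); every one is W ⇒ L
(5,4): moves to (4,4)(W), (5,1)(W), (4,3)(W); every one is W ⇒ L
Every other cell has at least one move into one of the L cells above, so it is W.
(5,4): one of the L cells justified above, so L
(1,4): one of the L cells justified above, so L
(5,1): the move to (4,1) reaches an L cell, so W

(5,4): L, (1,4): L, (5,1): W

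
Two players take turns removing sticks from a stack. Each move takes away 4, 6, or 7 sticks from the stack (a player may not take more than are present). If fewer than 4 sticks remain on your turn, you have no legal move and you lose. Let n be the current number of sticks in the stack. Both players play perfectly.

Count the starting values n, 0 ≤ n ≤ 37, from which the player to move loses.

Build the W/L table. Terminal = L. A non-terminal position is W if it has a move to some L; otherwise it is L.
n=0: no move → L
n=1: no move → L
n=2: no move → L
n=3: no move → L
n=4: W (go to 0, an L position)
n=5: W (go to 1, an L position)
n=6: W (go to 2, an L position)
n=7: W (go to 3, an L position)
n=8: W (go to 2, an L position)
n=9: W (go to 3, an L position)
n=10: W (go to 3, an L position)
n=11: L (options 7(W), 5(W), 4(W) are all W)
n=12: L (options 8(W), 6(W), 5(W) are all W)
n=13: L (options 9(W), 7(W), 6(W) are all W)
n=14: L (options 10(W), 8(W), 7(W) are all W)
n=15: W (go to 11, an L position)
n=16: W (go to 12, an L position)
n=17: W (go to 13, an L position)
n=18: W (go to 14, an L position)
n=19: W (go to 13, an L position)
n=20: W (go to 14, an L position)
n=21: W (go to 14, an L position)
n=22: L (options 18(W), 16(W), 15(W) are all W)
n=23: L (options 19(W), 17(W), 16(W) are all W)
n=24: L (options 20(W), 18(W), 17(W) are all W)
n=25: L (options 21(W), 19(W), 18(W) are all W)
n=26: W (go to 22, an L position)
n=27: W (go to 23, an L position)
n=28: W (go to 24, an L position)
n=29: W (go to 25, an L position)
n=30: W (go to 24, an L position)
n=31: W (go to 25, an L position)
n=32: W (go to 25, an L position)
n=33: L (options 29(W), 27(W), 26(W) are all W)
n=34: L (options 30(W), 28(W), 27(W) are all W)
n=35: L (options 31(W), 29(W), 28(W) are all W)
n=36: L (options 32(W), 30(W), 29(W) are all W)
n=37: W (go to 33, an L position)
L entries with 0 ≤ n ≤ 37: n = 0, 1, 2, 3, 11, 12, 13, 14, 22, 23, 24, 25, 33, 34, 35, 36; that makes 16.

16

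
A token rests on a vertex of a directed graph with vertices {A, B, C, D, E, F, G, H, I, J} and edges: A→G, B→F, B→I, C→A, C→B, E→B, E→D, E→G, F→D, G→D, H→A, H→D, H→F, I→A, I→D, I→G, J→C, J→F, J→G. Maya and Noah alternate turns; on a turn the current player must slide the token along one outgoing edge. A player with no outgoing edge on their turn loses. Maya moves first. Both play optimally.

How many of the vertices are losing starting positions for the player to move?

Label each position W (a win for the player to move) or L (a loss). A position with no legal move is L; any other position is W exactly when some move reaches an L, and L when every move reaches a W.
Every edge goes from a vertex to one that appears earlier in the order D, G, F, A, I, B, C, E, H, J, so processing vertices in that order labels each vertex after all of its successors.
D: no outgoing edge → L
G: →D(L), so W
F: →D(L), so W
A: →G(W) only, which is W, so L
I: →A(L), so W
B: →I(W), F(W) — all W, so L
C: →B(L), so W
E: →B(L), so W
H: →A(L), so W
J: →C(W), F(W), G(W) — all W, so L
The L vertices are A, B, D, J; that is 4 in all.

4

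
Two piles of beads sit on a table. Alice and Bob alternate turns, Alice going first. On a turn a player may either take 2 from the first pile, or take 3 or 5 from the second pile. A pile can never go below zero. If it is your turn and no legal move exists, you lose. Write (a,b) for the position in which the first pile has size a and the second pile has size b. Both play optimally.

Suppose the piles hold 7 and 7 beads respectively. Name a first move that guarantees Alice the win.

Positions with no move are L. A position that does have a move is losing for the player to move precisely when every available move leads to a winning position for the opponent. Fill in the labels:
No move ever increases a pile, so every position that can arise here has a ≤ 7 and b ≤ 7; it is enough to label the cells with 0 ≤ a ≤ 7 and 0 ≤ b ≤ 7.
Every move lowers a or b (never raises either), so fill the grid row by row in increasing a, and left to right within a row: each cell's successors are then already labelled.
      b=0  b=1  b=2  b=3  b=4  b=5  b=6  b=7
a=0:    L    L    L    W    W    W    W    W
a=1:    L    L    L    W    W    W    W    W
a=2:    W    W    W    L    L    L    W    W
a=3:    W    W    W    L    L    L    W    W
a=4:    L    L    L    W    W    W    W    W
a=5:    L    L    L    W    W    W    W    W
a=6:    W    W    W    L    L    L    W    W
a=7:    W    W    W    L    L    L    W    W
Cells with no legal move (terminal, hence L): (0,0), (0,1), (0,2), (1,0), (1,1), (1,2).
The remaining L cells, each justified by listing all of its moves:
(2,3): →(0,3)(W), (2,0)(W) — all W, so L
(2,4): →(0,4)(W), (2,1)(W) — all W, so L
(2,5): →(0,5)(W), (2,2)(W), (2,0)(W) — all W, so L
(3,3): →(1,3)(W), (3,0)(W) — all W, so L
(3,4): →(1,4)(W), (3,1)(W) — all W, so L
(3,5): →(1,5)(W), (3,2)(W), (3,0)(W) — all W, so L
(4,0): →(2,0)(W) only, which is W, so L
(4,1): →(2,1)(W) only, which is W, so L
(4,2): →(2,2)(W) only, which is W, so L
(5,0): →(3,0)(W) only, which is W, so L
(5,1): →(3,1)(W) only, which is W, so L
(5,2): →(3,2)(W) only, which is W, so L
(6,3): →(4,3)(W), (6,0)(W) — all W, so L
(6,4): →(4,4)(W), (6,1)(W) — all W, so L
(6,5): →(4,5)(W), (6,2)(W), (6,0)(W) — all W, so L
(7,3): →(5,3)(W), (7,0)(W) — all W, so L
(7,4): →(5,4)(W), (7,1)(W) — all W, so L
(7,5): →(5,5)(W), (7,2)(W), (7,0)(W) — all W, so L
Every other cell has at least one move into one of the L cells above, so it is W.
From (7,7), the L positions reachable in one move are: (7,4).

Move to (7,4).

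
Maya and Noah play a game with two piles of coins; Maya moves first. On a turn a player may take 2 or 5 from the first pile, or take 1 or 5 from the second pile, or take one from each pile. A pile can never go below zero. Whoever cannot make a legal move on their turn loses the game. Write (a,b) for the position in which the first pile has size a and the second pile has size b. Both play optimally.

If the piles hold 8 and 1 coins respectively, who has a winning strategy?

Compute win/loss labels from the base case upward. A position with no move is L. Any other position is W if it can reach an L in one move, else L.
No move ever increases a pile, so every position that can arise here has a ≤ 8 and b ≤ 1; it is enough to label the cells with 0 ≤ a ≤ 8 and 0 ≤ b ≤ 1.
Every move lowers a or b (never raises either), so fill the grid row by row in increasing a, and left to right within a row: each cell's successors are then already labelled.
      b=0  b=1
a=0:    L    W
a=1:    L    W
a=2:    W    W
a=3:    W    L
a=4:    L    W
a=5:    W    W
a=6:    W    L
a=7:    L    W
a=8:    L    W
Cells with no legal move (terminal, hence L): (0,0), (1,0).
The remaining L cells, each justified by listing all of its moves:
(3,1): →(1,1)(W), (3,0)(W), (2,0)(W) — all W, so L
(4,0): →(2,0)(W) only, which is W, so L
(6,1): →(4,1)(W), (1,1)(W), (6,0)(W), (5,0)(W) — all W, so L
(7,0): →(5,0)(W), (2,0)(W) — all W, so L
(8,0): →(6,0)(W), (3,0)(W) — all W, so L
Every other cell has at least one move into one of the L cells above, so it is W.
From (8,1) Maya can move to (6,1), reaching an L position.

Maya wins.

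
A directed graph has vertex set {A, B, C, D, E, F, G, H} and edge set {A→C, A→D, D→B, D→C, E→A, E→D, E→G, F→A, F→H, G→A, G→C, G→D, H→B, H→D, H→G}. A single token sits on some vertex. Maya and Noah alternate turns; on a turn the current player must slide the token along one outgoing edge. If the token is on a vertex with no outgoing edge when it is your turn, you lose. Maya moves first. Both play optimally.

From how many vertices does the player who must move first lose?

4

Classify positions by backward induction: terminal positions (no move available) are L. From any other position, the mover wins iff some move reaches an L.
Every edge goes from a vertex to one that appears earlier in the order B, C, D, A, G, E, H, F, so processing vertices in that order labels each vertex after all of its successors.
B: no outgoing edge → L
C: no outgoing edge → L
D: →C(L), so W
A: →C(L), so W
G: →C(L), so W
E: →G(W), A(W), D(W) — all W, so L
H: →B(L), so W
F: →H(W), A(W) — all W, so L
The L vertices are B, C, E, F; that is 4 in all.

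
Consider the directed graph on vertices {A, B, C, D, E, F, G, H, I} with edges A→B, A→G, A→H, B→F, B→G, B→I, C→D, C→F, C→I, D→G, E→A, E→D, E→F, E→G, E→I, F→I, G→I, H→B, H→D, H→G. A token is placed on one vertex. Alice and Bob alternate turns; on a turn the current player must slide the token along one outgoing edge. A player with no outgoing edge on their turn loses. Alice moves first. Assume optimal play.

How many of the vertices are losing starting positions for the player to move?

Positions with no move are L. A position that does have a move is losing for the player to move precisely when every available move leads to a winning position for the opponent. Fill in the labels:
Every edge goes from a vertex to one that appears earlier in the order I, F, G, B, D, C, H, A, E, so processing vertices in that order labels each vertex after all of its successors.
I: no outgoing edge → L
F: →I(L), so W
G: →I(L), so W
B: →I(L), so W
D: →G(W) only, which is W, so L
C: →D(L), so W
H: →D(L), so W
A: →H(W), B(W), G(W) — all W, so L
E: →A(L), so W
The L vertices are A, D, I; that is 3 in all.

3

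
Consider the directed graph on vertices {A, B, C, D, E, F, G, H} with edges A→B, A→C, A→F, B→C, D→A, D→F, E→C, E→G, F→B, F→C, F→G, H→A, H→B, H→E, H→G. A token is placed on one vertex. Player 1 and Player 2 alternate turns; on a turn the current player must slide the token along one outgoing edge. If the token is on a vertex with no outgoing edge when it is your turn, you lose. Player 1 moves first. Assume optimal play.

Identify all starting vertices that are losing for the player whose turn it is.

C, D, G

Compute win/loss labels from the base case upward. A position with no move is L. Any other position is W if it can reach an L in one move, else L.
Every edge goes from a vertex to one that appears earlier in the order G, C, B, F, A, E, D, H, so processing vertices in that order labels each vertex after all of its successors.
G: no outgoing edge → L
C: no outgoing edge → L
B: →C(L), so W
F: →C(L), so W
A: →C(L), so W
E: →C(L), so W
D: →A(W), F(W) — all W, so L
H: →G(L), so W
The losing starting vertices are exactly the entries labelled L in this table (3 of them).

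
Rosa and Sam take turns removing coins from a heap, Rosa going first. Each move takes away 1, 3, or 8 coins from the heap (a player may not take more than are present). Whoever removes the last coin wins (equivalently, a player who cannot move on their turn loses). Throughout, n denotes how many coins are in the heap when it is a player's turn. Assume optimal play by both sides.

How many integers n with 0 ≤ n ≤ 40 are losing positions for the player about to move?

Use the standard recursion: the mover loses at a terminal position; elsewhere, the mover wins exactly when some move hands the opponent an L position.
n=0: no move → L
n=1: →0(L), so W
n=2: →1(W) only, which is W, so L
n=3: →2(L), so W
n=4: →3(W), 1(W) — all W, so L
n=5: →4(L), so W
n=6: →5(W), 3(W) — all W, so L
n=7: →6(L), so W
n=8: →0(L), so W
n=9: →6(L), so W
n=10: →2(L), so W
n=11: →10(W), 8(W), 3(W) — all W, so L
n=12: →11(L), so W
n=13: →12(W), 10(W), 5(W) — all W, so L
n=14: →13(L), so W
n=15: →14(W), 12(W), 7(W) — all W, so L
n=16: →15(L), so W
n=17: →16(W), 14(W), 9(W) — all W, so L
n=18: →17(L), so W
n=19: →11(L), so W
n=20: →17(L), so W
n=21: →13(L), so W
n=22: →21(W), 19(W), 14(W) — all W, so L
n=23: →22(L), so W
n=24: →23(W), 21(W), 16(W) — all W, so L
n=25: →24(L), so W
n=26: →25(W), 23(W), 18(W) — all W, so L
n=27: →26(L), so W
n=28: →27(W), 25(W), 20(W) — all W, so L
n=29: →28(L), so W
n=30: →22(L), so W
n=31: →28(L), so W
n=32: →24(L), so W
n=33: →32(W), 30(W), 25(W) — all W, so L
n=34: →33(L), so W
n=35: →34(W), 32(W), 27(W) — all W, so L
n=36: →35(L), so W
n=37: →36(W), 34(W), 29(W) — all W, so L
n=38: →37(L), so W
n=39: →38(W), 36(W), 31(W) — all W, so L
n=40: →39(L), so W
L entries with 0 ≤ n ≤ 40: n = 0, 2, 4, 6, 11, 13, 15, 17, 22, 24, 26, 28, 33, 35, 37, 39; that makes 16.

16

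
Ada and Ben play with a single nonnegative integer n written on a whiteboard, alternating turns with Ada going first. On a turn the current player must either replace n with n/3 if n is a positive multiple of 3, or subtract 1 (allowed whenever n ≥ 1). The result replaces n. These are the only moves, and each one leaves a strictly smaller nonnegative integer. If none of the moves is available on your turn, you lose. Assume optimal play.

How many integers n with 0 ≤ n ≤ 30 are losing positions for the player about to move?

15

Use the standard recursion: the mover loses at a terminal position; elsewhere, the mover wins exactly when some move hands the opponent an L position.
n=0: no move → L
n=1: can move to 0, which is L ⇒ W
n=2: the only move is to 1(W), a W ⇒ L
n=3: can move to 2, which is L ⇒ W
n=4: the only move is to 3(W), a W ⇒ L
n=5: can move to 4, which is L ⇒ W
n=6: can move to 2, which is L ⇒ W
n=7: the only move is to 6(W), a W ⇒ L
n=8: can move to 7, which is L ⇒ W
n=9: moves to 3(W), 8(W); every one is W ⇒ L
n=10: can move to 9, which is L ⇒ W
n=11: the only move is to 10(W), a W ⇒ L
n=12: can move to 4, which is L ⇒ W
n=13: the only move is to 12(W), a W ⇒ L
n=14: can move to 13, which is L ⇒ W
n=15: moves to 5(W), 14(W); every one is W ⇒ L
n=16: can move to 15, which is L ⇒ W
n=17: the only move is to 16(W), a W ⇒ L
n=18: can move to 17, which is L ⇒ W
n=19: the only move is to 18(W), a W ⇒ L
n=20: can move to 19, which is L ⇒ W
n=21: can move to 7, which is L ⇒ W
n=22: the only move is to 21(W), a W ⇒ L
n=23: can move to 22, which is L ⇒ W
n=24: moves to 8(W), 23(W); every one is W ⇒ L
n=25: can move to 24, which is L ⇒ W
n=26: the only move is to 25(W), a W ⇒ L
n=27: can move to 9, which is L ⇒ W
n=28: the only move is to 27(W), a W ⇒ L
n=29: can move to 28, which is L ⇒ W
n=30: moves to 10(W), 29(W); every one is W ⇒ L
L entries with 0 ≤ n ≤ 30: n = 0, 2, 4, 7, 9, 11, 13, 15, 17, 19, 22, 24, 26, 28, 30; that makes 15.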